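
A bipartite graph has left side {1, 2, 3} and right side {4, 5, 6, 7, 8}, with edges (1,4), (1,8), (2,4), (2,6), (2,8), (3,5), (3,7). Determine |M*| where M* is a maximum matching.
3 (matching: (1,8), (2,6), (3,7); upper bound min(|L|,|R|) = min(3,5) = 3)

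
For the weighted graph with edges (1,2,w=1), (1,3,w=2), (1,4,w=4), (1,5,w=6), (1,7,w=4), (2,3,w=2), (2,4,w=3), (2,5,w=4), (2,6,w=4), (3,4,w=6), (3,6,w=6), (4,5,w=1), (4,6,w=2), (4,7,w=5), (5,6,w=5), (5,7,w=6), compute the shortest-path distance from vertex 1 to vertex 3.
2 (path: 1 -> 3; weights 2 = 2)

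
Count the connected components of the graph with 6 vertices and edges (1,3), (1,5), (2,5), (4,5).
2 (components: {1, 2, 3, 4, 5}, {6})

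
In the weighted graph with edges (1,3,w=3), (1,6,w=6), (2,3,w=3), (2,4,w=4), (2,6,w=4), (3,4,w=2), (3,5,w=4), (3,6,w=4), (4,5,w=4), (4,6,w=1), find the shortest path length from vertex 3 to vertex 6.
3 (path: 3 -> 4 -> 6; weights 2 + 1 = 3)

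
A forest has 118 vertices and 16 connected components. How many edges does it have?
102 (Each of the 16 component trees on V_i vertices has V_i - 1 edges; summing gives V - C = 118 - 16 = 102)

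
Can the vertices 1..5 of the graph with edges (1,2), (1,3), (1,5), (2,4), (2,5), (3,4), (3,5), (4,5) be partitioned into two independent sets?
No (odd cycle of length 3: 2 -> 1 -> 5 -> 2)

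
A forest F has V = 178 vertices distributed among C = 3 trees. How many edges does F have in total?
175 (Each of the 3 component trees on V_i vertices has V_i - 1 edges; summing gives V - C = 178 - 3 = 175)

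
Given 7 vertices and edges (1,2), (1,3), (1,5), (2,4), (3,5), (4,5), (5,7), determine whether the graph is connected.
No, it has 2 components: {1, 2, 3, 4, 5, 7}, {6}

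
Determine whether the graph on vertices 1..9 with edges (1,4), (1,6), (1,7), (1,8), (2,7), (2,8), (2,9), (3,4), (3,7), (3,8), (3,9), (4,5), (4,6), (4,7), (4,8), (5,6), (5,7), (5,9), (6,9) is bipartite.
No (odd cycle of length 3: 4 -> 1 -> 7 -> 4)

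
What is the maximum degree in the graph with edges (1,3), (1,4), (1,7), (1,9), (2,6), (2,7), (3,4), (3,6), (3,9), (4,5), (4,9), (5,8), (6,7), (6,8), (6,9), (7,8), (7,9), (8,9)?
6 (attained at vertex 9)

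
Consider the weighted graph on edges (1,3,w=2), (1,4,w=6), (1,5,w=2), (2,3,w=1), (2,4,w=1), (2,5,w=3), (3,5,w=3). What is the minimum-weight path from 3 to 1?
2 (path: 3 -> 1; weights 2 = 2)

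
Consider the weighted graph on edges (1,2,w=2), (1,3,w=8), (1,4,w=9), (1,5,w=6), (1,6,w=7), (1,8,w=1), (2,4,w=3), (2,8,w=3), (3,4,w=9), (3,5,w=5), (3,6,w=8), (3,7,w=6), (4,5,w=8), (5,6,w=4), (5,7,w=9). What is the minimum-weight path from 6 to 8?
8 (path: 6 -> 1 -> 8; weights 7 + 1 = 8)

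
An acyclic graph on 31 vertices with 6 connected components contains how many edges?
25 (Each of the 6 component trees on V_i vertices has V_i - 1 edges; summing gives V - C = 31 - 6 = 25)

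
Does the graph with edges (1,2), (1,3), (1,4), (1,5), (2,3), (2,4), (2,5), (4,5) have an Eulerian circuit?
No (2 vertices have odd degree: {4, 5}; Eulerian circuit requires 0)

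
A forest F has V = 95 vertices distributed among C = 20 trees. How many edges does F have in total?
75 (Each of the 20 component trees on V_i vertices has V_i - 1 edges; summing gives V - C = 95 - 20 = 75)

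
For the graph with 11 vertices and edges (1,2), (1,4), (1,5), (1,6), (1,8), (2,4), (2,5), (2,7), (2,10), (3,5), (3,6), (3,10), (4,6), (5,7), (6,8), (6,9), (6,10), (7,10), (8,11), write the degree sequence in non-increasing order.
[6, 5, 5, 4, 4, 3, 3, 3, 3, 1, 1] (degrees: deg(1)=5, deg(2)=5, deg(3)=3, deg(4)=3, deg(5)=4, deg(6)=6, deg(7)=3, deg(8)=3, deg(9)=1, deg(10)=4, deg(11)=1)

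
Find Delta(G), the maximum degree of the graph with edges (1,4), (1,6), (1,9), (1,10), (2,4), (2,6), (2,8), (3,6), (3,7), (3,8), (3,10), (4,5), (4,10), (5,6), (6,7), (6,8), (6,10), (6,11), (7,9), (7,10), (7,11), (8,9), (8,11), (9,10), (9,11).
8 (attained at vertex 6)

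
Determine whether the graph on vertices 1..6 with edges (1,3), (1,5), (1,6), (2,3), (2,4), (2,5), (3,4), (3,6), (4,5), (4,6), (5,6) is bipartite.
No (odd cycle of length 3: 6 -> 1 -> 5 -> 6)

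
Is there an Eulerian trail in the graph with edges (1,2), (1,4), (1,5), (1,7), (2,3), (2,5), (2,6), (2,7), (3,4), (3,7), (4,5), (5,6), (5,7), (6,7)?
No (6 vertices have odd degree: {2, 3, 4, 5, 6, 7}; Eulerian path requires 0 or 2)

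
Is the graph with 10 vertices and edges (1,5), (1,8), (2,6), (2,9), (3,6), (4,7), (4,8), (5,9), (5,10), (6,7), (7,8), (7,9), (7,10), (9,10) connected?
Yes (BFS from 1 visits [1, 5, 8, 9, 10, 4, 7, 2, 6, 3] — all 10 vertices reached)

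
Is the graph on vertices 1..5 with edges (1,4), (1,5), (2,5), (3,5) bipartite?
Yes. Partition: {1, 2, 3}, {4, 5}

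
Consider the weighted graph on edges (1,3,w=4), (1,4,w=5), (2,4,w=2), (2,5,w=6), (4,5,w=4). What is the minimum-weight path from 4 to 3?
9 (path: 4 -> 1 -> 3; weights 5 + 4 = 9)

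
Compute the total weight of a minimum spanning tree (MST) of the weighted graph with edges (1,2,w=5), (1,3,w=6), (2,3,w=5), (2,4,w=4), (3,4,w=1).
10 (MST edges: (1,2,w=5), (2,4,w=4), (3,4,w=1); sum of weights 5 + 4 + 1 = 10)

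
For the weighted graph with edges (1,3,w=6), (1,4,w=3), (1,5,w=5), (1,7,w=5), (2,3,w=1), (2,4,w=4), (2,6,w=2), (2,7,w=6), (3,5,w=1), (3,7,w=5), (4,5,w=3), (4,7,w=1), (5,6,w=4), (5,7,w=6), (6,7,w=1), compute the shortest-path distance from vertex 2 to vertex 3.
1 (path: 2 -> 3; weights 1 = 1)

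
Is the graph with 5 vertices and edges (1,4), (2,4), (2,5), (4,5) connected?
No, it has 2 components: {1, 2, 4, 5}, {3}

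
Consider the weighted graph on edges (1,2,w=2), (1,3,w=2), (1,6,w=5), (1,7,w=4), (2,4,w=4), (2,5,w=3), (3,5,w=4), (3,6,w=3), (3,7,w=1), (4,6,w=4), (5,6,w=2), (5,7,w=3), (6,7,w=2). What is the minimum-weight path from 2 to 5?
3 (path: 2 -> 5; weights 3 = 3)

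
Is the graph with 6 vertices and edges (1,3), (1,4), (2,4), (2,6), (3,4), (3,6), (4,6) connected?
No, it has 2 components: {1, 2, 3, 4, 6}, {5}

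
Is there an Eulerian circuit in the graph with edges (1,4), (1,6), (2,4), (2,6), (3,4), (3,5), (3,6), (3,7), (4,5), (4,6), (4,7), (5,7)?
No (2 vertices have odd degree: {5, 7}; Eulerian circuit requires 0)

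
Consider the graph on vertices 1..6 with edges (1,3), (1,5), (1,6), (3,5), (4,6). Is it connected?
No, it has 2 components: {1, 3, 4, 5, 6}, {2}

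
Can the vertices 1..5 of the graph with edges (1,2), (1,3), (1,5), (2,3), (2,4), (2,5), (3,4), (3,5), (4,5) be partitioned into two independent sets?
No (odd cycle of length 3: 5 -> 1 -> 2 -> 5)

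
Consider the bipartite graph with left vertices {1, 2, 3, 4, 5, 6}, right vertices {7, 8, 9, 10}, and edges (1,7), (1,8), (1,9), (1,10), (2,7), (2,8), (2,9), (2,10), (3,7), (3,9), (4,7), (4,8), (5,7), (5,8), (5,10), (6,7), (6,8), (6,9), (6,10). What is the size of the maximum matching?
4 (matching: (1,10), (2,9), (3,7), (4,8); upper bound min(|L|,|R|) = min(6,4) = 4)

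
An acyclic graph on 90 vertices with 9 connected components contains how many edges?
81 (Each of the 9 component trees on V_i vertices has V_i - 1 edges; summing gives V - C = 90 - 9 = 81)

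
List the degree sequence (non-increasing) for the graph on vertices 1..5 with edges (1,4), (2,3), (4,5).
[2, 1, 1, 1, 1] (degrees: deg(1)=1, deg(2)=1, deg(3)=1, deg(4)=2, deg(5)=1)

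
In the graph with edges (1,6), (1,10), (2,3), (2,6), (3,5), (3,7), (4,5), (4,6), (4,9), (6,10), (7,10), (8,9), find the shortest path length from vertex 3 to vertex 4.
2 (path: 3 -> 5 -> 4, 2 edges)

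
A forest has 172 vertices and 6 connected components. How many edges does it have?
166 (Each of the 6 component trees on V_i vertices has V_i - 1 edges; summing gives V - C = 172 - 6 = 166)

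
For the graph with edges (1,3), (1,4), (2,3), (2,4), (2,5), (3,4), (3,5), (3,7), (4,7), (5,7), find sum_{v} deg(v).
20 (handshake: sum of degrees = 2|E| = 2 x 10 = 20)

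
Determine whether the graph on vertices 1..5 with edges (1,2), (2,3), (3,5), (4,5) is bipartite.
Yes. Partition: {1, 3, 4}, {2, 5}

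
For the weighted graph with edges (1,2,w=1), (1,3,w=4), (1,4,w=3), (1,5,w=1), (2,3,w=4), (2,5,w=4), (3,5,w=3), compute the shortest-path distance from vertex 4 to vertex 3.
7 (path: 4 -> 1 -> 3; weights 3 + 4 = 7)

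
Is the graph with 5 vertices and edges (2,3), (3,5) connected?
No, it has 3 components: {1}, {2, 3, 5}, {4}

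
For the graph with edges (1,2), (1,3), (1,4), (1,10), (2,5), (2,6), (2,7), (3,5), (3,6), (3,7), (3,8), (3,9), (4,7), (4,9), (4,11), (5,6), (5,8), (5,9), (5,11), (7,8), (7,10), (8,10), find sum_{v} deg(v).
44 (handshake: sum of degrees = 2|E| = 2 x 22 = 44)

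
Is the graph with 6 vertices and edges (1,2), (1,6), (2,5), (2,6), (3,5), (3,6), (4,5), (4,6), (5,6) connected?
Yes (BFS from 1 visits [1, 2, 6, 5, 3, 4] — all 6 vertices reached)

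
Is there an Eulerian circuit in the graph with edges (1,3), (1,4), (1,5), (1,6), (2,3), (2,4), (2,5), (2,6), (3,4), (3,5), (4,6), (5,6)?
Yes (the graph is connected and all 6 vertices have even degree)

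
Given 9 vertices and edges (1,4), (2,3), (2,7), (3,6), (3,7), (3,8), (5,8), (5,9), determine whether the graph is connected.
No, it has 2 components: {1, 4}, {2, 3, 5, 6, 7, 8, 9}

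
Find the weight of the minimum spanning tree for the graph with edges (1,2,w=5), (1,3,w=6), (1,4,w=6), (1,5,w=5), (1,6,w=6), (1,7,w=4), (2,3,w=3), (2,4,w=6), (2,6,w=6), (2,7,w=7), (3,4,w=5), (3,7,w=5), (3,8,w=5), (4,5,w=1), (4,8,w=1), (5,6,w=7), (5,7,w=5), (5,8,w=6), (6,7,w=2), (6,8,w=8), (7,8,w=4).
20 (MST edges: (1,2,w=5), (1,7,w=4), (2,3,w=3), (4,5,w=1), (4,8,w=1), (6,7,w=2), (7,8,w=4); sum of weights 5 + 4 + 3 + 1 + 1 + 2 + 4 = 20)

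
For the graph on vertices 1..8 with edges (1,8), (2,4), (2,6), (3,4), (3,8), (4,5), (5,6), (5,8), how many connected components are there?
2 (components: {1, 2, 3, 4, 5, 6, 8}, {7})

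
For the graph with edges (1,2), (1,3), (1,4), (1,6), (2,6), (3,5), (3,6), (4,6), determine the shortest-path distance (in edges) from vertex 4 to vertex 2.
2 (path: 4 -> 1 -> 2, 2 edges)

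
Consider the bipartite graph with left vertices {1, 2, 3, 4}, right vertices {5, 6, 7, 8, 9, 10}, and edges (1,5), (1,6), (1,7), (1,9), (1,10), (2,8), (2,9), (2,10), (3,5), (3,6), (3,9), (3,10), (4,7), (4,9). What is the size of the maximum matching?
4 (matching: (1,10), (2,8), (3,9), (4,7); upper bound min(|L|,|R|) = min(4,6) = 4)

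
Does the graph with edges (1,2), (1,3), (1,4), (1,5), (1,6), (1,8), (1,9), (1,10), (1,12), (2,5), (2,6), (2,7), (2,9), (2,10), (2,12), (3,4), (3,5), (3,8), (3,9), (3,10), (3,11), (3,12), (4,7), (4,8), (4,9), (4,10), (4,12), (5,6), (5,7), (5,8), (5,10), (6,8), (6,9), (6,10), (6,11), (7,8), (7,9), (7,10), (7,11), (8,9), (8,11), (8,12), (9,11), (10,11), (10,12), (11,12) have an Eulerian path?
No (10 vertices have odd degree: {1, 2, 4, 5, 6, 7, 8, 10, 11, 12}; Eulerian path requires 0 or 2)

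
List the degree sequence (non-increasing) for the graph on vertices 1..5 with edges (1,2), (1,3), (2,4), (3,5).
[2, 2, 2, 1, 1] (degrees: deg(1)=2, deg(2)=2, deg(3)=2, deg(4)=1, deg(5)=1)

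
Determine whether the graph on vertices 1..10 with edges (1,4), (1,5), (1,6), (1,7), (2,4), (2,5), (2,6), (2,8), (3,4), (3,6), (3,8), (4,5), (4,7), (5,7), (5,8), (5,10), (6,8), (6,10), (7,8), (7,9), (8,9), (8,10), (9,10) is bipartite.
No (odd cycle of length 3: 5 -> 1 -> 7 -> 5)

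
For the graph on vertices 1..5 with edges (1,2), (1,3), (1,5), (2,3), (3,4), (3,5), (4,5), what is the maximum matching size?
2 (matching: (1,5), (3,4); upper bound floor(n/2) = floor(5/2) = 2)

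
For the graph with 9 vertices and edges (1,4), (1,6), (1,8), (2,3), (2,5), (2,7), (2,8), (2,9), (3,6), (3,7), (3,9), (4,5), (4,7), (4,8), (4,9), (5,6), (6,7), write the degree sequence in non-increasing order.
[5, 5, 4, 4, 4, 3, 3, 3, 3] (degrees: deg(1)=3, deg(2)=5, deg(3)=4, deg(4)=5, deg(5)=3, deg(6)=4, deg(7)=4, deg(8)=3, deg(9)=3)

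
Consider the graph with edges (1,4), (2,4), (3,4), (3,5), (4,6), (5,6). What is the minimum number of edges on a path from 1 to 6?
2 (path: 1 -> 4 -> 6, 2 edges)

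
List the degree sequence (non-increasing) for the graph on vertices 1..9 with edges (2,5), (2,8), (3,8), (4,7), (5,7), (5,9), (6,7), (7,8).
[4, 3, 3, 2, 1, 1, 1, 1, 0] (degrees: deg(1)=0, deg(2)=2, deg(3)=1, deg(4)=1, deg(5)=3, deg(6)=1, deg(7)=4, deg(8)=3, deg(9)=1)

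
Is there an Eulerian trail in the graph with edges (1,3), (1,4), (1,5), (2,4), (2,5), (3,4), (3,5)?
No (4 vertices have odd degree: {1, 3, 4, 5}; Eulerian path requires 0 or 2)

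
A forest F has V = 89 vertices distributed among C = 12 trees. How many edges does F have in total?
77 (Each of the 12 component trees on V_i vertices has V_i - 1 edges; summing gives V - C = 89 - 12 = 77)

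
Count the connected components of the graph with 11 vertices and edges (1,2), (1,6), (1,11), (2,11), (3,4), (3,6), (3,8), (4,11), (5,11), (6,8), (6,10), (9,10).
2 (components: {1, 2, 3, 4, 5, 6, 8, 9, 10, 11}, {7})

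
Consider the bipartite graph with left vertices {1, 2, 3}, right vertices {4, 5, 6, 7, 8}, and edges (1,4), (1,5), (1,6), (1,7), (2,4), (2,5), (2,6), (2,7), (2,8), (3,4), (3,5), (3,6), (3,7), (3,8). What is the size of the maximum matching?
3 (matching: (1,7), (2,8), (3,6); upper bound min(|L|,|R|) = min(3,5) = 3)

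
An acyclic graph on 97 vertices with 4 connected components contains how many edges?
93 (Each of the 4 component trees on V_i vertices has V_i - 1 edges; summing gives V - C = 97 - 4 = 93)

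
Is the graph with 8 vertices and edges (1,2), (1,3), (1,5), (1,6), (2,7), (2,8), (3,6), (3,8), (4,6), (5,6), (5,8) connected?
Yes (BFS from 1 visits [1, 2, 3, 5, 6, 7, 8, 4] — all 8 vertices reached)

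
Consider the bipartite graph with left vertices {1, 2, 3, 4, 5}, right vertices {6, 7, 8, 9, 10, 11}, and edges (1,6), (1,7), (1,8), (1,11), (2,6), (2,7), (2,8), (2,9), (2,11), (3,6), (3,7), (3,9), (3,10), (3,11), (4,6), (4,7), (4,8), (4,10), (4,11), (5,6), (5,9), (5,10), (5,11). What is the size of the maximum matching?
5 (matching: (1,11), (2,9), (3,7), (4,8), (5,10); upper bound min(|L|,|R|) = min(5,6) = 5)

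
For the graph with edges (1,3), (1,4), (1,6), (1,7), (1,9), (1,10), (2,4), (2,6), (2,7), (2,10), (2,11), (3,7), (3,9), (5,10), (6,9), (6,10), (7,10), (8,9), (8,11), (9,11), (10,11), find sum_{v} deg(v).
42 (handshake: sum of degrees = 2|E| = 2 x 21 = 42)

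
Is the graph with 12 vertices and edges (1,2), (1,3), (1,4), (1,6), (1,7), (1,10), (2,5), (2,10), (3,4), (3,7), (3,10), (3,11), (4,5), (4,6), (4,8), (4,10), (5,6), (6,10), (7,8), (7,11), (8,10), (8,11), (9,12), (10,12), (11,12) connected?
Yes (BFS from 1 visits [1, 2, 3, 4, 6, 7, 10, 5, 11, 8, 12, 9] — all 12 vertices reached)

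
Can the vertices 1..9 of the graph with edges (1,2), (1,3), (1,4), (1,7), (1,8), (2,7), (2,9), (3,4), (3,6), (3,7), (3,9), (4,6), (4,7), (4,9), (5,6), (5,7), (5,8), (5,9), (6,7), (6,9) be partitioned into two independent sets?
No (odd cycle of length 3: 2 -> 1 -> 7 -> 2)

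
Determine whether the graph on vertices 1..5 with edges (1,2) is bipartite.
Yes. Partition: {1, 3, 4, 5}, {2}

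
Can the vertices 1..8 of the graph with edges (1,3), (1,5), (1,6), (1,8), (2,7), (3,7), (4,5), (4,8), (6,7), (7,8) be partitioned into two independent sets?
Yes. Partition: {1, 4, 7}, {2, 3, 5, 6, 8}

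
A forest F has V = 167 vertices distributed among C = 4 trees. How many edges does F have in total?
163 (Each of the 4 component trees on V_i vertices has V_i - 1 edges; summing gives V - C = 167 - 4 = 163)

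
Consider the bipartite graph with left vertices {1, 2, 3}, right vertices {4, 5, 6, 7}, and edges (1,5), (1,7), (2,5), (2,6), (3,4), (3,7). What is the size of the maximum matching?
3 (matching: (1,5), (2,6), (3,7); upper bound min(|L|,|R|) = min(3,4) = 3)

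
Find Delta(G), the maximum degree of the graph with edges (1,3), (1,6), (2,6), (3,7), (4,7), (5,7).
3 (attained at vertex 7)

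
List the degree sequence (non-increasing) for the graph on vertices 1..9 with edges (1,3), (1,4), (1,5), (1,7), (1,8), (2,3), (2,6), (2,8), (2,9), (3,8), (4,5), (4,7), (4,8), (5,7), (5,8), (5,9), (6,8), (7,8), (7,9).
[7, 5, 5, 5, 4, 4, 3, 3, 2] (degrees: deg(1)=5, deg(2)=4, deg(3)=3, deg(4)=4, deg(5)=5, deg(6)=2, deg(7)=5, deg(8)=7, deg(9)=3)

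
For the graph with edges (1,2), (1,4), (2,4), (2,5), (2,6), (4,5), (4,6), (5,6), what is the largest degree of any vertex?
4 (attained at vertices 2, 4)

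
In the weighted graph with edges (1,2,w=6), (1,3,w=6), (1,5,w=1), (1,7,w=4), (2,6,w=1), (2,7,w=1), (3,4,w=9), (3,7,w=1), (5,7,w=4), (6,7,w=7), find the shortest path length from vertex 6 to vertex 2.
1 (path: 6 -> 2; weights 1 = 1)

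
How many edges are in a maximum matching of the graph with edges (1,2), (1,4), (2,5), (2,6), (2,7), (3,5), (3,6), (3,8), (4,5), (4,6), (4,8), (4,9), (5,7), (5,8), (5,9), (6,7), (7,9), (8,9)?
4 (matching: (1,4), (3,6), (5,7), (8,9); upper bound floor(n/2) = floor(9/2) = 4)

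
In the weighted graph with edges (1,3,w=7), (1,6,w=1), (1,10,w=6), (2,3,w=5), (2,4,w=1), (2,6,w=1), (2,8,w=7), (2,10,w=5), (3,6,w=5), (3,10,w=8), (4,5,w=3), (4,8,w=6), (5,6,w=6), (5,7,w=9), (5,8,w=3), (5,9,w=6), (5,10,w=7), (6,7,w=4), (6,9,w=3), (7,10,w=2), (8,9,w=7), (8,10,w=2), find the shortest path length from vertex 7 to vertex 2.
5 (path: 7 -> 6 -> 2; weights 4 + 1 = 5)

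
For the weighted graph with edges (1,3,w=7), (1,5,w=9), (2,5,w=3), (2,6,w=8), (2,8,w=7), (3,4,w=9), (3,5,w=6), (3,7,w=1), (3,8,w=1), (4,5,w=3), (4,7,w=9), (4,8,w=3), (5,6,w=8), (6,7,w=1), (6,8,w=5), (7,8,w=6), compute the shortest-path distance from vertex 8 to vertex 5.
6 (path: 8 -> 4 -> 5; weights 3 + 3 = 6)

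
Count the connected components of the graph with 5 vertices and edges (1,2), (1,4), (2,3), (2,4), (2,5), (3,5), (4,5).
1 (components: {1, 2, 3, 4, 5})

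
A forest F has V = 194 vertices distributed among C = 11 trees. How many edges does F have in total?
183 (Each of the 11 component trees on V_i vertices has V_i - 1 edges; summing gives V - C = 194 - 11 = 183)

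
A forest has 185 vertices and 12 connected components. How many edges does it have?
173 (Each of the 12 component trees on V_i vertices has V_i - 1 edges; summing gives V - C = 185 - 12 = 173)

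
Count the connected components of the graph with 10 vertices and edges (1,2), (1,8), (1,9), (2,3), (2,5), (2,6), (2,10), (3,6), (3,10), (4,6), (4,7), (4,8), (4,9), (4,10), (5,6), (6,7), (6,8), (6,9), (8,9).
1 (components: {1, 2, 3, 4, 5, 6, 7, 8, 9, 10})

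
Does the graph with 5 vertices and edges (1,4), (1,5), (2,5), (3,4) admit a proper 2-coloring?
Yes. Partition: {1, 2, 3}, {4, 5}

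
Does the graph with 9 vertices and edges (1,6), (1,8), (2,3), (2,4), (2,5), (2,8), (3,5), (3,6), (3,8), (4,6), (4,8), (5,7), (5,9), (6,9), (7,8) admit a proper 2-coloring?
No (odd cycle of length 3: 3 -> 8 -> 2 -> 3)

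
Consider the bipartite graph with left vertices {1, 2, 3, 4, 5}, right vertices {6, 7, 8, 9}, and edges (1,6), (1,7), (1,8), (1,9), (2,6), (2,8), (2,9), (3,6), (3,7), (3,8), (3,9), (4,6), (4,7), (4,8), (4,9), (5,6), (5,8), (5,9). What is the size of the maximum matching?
4 (matching: (1,9), (2,8), (3,7), (4,6); upper bound min(|L|,|R|) = min(5,4) = 4)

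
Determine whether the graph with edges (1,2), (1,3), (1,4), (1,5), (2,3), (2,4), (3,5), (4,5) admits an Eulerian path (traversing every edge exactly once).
No (4 vertices have odd degree: {2, 3, 4, 5}; Eulerian path requires 0 or 2)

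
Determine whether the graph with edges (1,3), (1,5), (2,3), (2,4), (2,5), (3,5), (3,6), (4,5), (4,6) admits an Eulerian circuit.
No (2 vertices have odd degree: {2, 4}; Eulerian circuit requires 0)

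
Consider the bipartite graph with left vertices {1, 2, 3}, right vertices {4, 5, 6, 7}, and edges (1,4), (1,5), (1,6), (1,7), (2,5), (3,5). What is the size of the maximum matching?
2 (matching: (1,7), (2,5); upper bound min(|L|,|R|) = min(3,4) = 3)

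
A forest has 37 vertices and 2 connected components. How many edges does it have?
35 (Each of the 2 component trees on V_i vertices has V_i - 1 edges; summing gives V - C = 37 - 2 = 35)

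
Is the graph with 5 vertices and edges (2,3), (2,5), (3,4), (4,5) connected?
No, it has 2 components: {1}, {2, 3, 4, 5}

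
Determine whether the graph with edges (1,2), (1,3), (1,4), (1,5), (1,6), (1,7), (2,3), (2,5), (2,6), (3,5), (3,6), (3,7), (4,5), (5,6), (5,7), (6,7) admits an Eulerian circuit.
No (2 vertices have odd degree: {3, 6}; Eulerian circuit requires 0)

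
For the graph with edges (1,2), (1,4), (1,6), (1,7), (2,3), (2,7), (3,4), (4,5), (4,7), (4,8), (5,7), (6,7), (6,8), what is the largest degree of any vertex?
5 (attained at vertices 4, 7)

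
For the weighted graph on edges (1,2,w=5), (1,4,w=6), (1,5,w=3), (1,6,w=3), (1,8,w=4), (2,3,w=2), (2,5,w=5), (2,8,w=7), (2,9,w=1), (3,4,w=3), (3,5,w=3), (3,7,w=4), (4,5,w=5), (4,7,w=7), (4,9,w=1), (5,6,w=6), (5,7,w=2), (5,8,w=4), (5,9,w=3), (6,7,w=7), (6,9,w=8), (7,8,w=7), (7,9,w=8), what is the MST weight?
19 (MST edges: (1,5,w=3), (1,6,w=3), (1,8,w=4), (2,3,w=2), (2,9,w=1), (3,5,w=3), (4,9,w=1), (5,7,w=2); sum of weights 3 + 3 + 4 + 2 + 1 + 3 + 1 + 2 = 19)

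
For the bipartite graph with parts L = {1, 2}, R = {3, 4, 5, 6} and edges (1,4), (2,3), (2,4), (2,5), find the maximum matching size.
2 (matching: (1,4), (2,5); upper bound min(|L|,|R|) = min(2,4) = 2)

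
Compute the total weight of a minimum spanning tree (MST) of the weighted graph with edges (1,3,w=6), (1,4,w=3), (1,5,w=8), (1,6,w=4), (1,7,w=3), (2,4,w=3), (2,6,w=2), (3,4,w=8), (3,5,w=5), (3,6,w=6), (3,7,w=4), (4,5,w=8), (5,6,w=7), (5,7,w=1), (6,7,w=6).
16 (MST edges: (1,4,w=3), (1,7,w=3), (2,4,w=3), (2,6,w=2), (3,7,w=4), (5,7,w=1); sum of weights 3 + 3 + 3 + 2 + 4 + 1 = 16)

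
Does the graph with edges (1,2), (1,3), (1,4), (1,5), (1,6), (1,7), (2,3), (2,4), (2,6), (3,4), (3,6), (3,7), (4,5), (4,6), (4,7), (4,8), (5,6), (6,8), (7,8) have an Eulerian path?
No (4 vertices have odd degree: {3, 4, 5, 8}; Eulerian path requires 0 or 2)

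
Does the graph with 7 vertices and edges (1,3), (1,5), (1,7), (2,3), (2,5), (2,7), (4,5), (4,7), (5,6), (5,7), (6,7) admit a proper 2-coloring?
No (odd cycle of length 3: 5 -> 1 -> 7 -> 5)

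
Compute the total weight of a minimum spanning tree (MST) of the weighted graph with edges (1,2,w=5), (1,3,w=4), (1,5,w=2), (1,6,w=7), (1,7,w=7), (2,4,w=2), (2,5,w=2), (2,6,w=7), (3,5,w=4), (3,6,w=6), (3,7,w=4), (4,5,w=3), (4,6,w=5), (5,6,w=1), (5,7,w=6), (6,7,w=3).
14 (MST edges: (1,3,w=4), (1,5,w=2), (2,4,w=2), (2,5,w=2), (5,6,w=1), (6,7,w=3); sum of weights 4 + 2 + 2 + 2 + 1 + 3 = 14)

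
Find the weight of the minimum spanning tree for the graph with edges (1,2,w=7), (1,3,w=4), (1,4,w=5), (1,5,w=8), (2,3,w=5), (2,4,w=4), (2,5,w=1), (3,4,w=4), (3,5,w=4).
13 (MST edges: (1,3,w=4), (2,4,w=4), (2,5,w=1), (3,4,w=4); sum of weights 4 + 4 + 1 + 4 = 13)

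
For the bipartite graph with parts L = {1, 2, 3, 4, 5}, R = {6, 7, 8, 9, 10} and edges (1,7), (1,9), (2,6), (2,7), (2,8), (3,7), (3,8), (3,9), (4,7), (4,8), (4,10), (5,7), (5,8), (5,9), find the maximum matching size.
5 (matching: (1,9), (2,6), (3,7), (4,10), (5,8); upper bound min(|L|,|R|) = min(5,5) = 5)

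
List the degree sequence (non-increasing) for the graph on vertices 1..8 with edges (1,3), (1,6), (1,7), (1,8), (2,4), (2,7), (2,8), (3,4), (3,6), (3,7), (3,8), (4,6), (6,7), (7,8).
[5, 5, 4, 4, 4, 3, 3, 0] (degrees: deg(1)=4, deg(2)=3, deg(3)=5, deg(4)=3, deg(5)=0, deg(6)=4, deg(7)=5, deg(8)=4)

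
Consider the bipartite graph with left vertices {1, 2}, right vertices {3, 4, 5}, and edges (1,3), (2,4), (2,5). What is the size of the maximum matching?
2 (matching: (1,3), (2,5); upper bound min(|L|,|R|) = min(2,3) = 2)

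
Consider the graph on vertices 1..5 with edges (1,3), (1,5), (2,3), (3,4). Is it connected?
Yes (BFS from 1 visits [1, 3, 5, 2, 4] — all 5 vertices reached)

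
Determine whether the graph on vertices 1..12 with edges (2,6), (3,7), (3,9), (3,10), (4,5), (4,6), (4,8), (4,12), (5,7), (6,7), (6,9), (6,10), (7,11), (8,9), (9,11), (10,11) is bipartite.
Yes. Partition: {1, 2, 4, 7, 9, 10}, {3, 5, 6, 8, 11, 12}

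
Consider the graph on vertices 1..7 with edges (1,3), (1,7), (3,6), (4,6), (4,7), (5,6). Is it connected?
No, it has 2 components: {1, 3, 4, 5, 6, 7}, {2}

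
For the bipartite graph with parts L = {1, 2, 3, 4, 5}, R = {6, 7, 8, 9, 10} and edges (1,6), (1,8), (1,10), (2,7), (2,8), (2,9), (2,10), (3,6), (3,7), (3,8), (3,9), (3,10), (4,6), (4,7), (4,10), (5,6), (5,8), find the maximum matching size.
5 (matching: (1,10), (2,9), (3,8), (4,7), (5,6); upper bound min(|L|,|R|) = min(5,5) = 5)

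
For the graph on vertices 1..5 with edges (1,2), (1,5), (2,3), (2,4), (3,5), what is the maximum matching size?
2 (matching: (1,5), (2,4); upper bound floor(n/2) = floor(5/2) = 2)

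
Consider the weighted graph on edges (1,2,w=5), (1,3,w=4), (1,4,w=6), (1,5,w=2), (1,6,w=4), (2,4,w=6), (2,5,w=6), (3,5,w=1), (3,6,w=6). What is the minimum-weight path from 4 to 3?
9 (path: 4 -> 1 -> 5 -> 3; weights 6 + 2 + 1 = 9)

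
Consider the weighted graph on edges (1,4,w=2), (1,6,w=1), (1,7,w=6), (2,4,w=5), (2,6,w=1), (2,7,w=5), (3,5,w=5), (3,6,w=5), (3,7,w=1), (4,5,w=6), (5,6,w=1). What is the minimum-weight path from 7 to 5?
6 (path: 7 -> 3 -> 5; weights 1 + 5 = 6)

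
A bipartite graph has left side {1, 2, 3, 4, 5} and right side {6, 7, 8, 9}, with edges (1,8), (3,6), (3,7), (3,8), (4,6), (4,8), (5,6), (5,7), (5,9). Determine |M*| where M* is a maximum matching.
4 (matching: (1,8), (3,7), (4,6), (5,9); upper bound min(|L|,|R|) = min(5,4) = 4)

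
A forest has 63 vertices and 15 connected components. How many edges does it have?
48 (Each of the 15 component trees on V_i vertices has V_i - 1 edges; summing gives V - C = 63 - 15 = 48)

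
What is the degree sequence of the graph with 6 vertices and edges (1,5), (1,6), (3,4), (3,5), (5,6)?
[3, 2, 2, 2, 1, 0] (degrees: deg(1)=2, deg(2)=0, deg(3)=2, deg(4)=1, deg(5)=3, deg(6)=2)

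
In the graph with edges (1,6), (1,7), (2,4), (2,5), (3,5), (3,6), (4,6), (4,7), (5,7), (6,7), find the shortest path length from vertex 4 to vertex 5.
2 (path: 4 -> 2 -> 5, 2 edges)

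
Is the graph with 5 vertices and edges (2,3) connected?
No, it has 4 components: {1}, {2, 3}, {4}, {5}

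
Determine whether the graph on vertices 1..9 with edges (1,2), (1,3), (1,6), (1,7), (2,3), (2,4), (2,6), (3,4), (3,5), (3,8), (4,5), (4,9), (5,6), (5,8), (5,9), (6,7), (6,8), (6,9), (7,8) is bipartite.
No (odd cycle of length 3: 6 -> 1 -> 2 -> 6)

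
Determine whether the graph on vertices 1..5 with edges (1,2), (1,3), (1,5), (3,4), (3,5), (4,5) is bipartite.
No (odd cycle of length 3: 5 -> 1 -> 3 -> 5)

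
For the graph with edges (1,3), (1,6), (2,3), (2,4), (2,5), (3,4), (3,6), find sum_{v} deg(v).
14 (handshake: sum of degrees = 2|E| = 2 x 7 = 14)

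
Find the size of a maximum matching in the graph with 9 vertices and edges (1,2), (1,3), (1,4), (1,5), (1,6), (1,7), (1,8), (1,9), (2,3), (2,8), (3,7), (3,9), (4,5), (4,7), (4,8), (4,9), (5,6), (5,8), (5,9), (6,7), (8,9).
4 (matching: (1,7), (2,8), (4,9), (5,6); upper bound floor(n/2) = floor(9/2) = 4)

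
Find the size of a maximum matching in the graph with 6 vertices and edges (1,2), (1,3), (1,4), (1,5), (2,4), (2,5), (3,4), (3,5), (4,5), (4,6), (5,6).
3 (matching: (1,2), (3,5), (4,6); upper bound floor(n/2) = floor(6/2) = 3)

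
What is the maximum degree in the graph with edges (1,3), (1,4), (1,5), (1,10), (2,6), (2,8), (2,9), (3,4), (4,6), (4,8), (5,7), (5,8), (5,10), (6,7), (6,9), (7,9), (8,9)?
4 (attained at vertices 1, 4, 5, 6, 8, 9)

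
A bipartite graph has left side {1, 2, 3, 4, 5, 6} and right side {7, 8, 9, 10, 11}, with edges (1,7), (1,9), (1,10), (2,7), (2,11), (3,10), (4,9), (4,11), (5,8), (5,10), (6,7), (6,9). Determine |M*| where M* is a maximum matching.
5 (matching: (1,10), (2,11), (4,9), (5,8), (6,7); upper bound min(|L|,|R|) = min(6,5) = 5)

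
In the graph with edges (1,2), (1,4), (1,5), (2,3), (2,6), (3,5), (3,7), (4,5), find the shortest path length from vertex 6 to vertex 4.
3 (path: 6 -> 2 -> 1 -> 4, 3 edges)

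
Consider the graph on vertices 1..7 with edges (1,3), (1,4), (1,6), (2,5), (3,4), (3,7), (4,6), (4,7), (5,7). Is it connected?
Yes (BFS from 1 visits [1, 3, 4, 6, 7, 5, 2] — all 7 vertices reached)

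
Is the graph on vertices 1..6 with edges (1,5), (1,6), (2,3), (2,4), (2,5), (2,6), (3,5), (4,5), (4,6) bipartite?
No (odd cycle of length 3: 3 -> 5 -> 2 -> 3)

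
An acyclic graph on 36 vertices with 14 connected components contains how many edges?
22 (Each of the 14 component trees on V_i vertices has V_i - 1 edges; summing gives V - C = 36 - 14 = 22)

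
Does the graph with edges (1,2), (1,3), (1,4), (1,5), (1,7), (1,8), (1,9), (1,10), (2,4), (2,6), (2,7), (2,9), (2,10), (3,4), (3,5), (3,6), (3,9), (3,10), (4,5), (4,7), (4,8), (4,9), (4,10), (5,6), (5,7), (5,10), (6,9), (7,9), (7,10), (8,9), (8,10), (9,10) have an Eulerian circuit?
Yes (the graph is connected and all 10 vertices have even degree)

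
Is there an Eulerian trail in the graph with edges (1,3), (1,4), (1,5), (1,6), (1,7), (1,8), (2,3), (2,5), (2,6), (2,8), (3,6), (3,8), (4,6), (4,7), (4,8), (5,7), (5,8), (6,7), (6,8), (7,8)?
Yes (the graph is connected and exactly 2 vertices have odd degree: {7, 8}; any Eulerian path must start and end at those)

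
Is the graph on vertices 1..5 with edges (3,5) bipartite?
Yes. Partition: {1, 2, 3, 4}, {5}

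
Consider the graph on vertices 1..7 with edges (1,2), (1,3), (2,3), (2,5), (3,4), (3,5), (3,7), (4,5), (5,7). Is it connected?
No, it has 2 components: {1, 2, 3, 4, 5, 7}, {6}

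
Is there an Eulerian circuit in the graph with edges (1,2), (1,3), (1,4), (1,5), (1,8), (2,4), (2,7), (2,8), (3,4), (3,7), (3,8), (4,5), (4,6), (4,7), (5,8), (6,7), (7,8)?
No (4 vertices have odd degree: {1, 5, 7, 8}; Eulerian circuit requires 0)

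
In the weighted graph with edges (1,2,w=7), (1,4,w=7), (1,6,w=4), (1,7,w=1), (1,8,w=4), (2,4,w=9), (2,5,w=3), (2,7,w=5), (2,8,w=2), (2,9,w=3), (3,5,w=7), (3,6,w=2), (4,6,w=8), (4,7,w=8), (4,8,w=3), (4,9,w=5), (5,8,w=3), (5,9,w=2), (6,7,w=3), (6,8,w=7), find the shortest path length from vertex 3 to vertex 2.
10 (path: 3 -> 5 -> 2; weights 7 + 3 = 10)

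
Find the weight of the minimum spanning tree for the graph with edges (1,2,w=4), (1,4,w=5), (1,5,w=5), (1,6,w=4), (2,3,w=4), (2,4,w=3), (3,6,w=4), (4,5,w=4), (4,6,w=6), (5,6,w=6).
19 (MST edges: (1,2,w=4), (1,6,w=4), (2,3,w=4), (2,4,w=3), (4,5,w=4); sum of weights 4 + 4 + 4 + 3 + 4 = 19)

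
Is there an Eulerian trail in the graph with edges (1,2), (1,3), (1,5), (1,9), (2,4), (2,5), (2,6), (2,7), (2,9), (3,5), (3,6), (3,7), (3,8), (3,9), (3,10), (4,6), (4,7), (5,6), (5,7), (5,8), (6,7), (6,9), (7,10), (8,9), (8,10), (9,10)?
Yes (the graph is connected and exactly 2 vertices have odd degree: {3, 4}; any Eulerian path must start and end at those)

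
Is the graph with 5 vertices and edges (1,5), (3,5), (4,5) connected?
No, it has 2 components: {1, 3, 4, 5}, {2}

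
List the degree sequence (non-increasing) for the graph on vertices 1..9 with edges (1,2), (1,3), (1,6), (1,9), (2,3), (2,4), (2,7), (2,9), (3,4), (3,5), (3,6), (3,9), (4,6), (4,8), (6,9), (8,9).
[6, 5, 5, 4, 4, 4, 2, 1, 1] (degrees: deg(1)=4, deg(2)=5, deg(3)=6, deg(4)=4, deg(5)=1, deg(6)=4, deg(7)=1, deg(8)=2, deg(9)=5)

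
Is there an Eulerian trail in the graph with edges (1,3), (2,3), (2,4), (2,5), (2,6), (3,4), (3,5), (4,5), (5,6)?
Yes (the graph is connected and exactly 2 vertices have odd degree: {1, 4}; any Eulerian path must start and end at those)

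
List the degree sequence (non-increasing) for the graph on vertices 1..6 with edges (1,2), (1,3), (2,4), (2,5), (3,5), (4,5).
[3, 3, 2, 2, 2, 0] (degrees: deg(1)=2, deg(2)=3, deg(3)=2, deg(4)=2, deg(5)=3, deg(6)=0)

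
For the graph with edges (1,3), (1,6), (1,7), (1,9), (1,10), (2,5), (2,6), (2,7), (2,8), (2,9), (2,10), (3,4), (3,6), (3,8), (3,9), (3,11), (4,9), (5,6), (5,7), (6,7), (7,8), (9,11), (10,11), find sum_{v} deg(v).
46 (handshake: sum of degrees = 2|E| = 2 x 23 = 46)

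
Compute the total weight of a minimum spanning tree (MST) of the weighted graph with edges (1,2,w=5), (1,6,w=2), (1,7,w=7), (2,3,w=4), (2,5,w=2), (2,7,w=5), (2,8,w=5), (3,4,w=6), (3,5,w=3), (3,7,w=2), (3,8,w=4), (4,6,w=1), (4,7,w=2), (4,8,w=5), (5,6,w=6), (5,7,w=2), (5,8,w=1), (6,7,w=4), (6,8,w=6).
12 (MST edges: (1,6,w=2), (2,5,w=2), (3,7,w=2), (4,6,w=1), (4,7,w=2), (5,7,w=2), (5,8,w=1); sum of weights 2 + 2 + 2 + 1 + 2 + 2 + 1 = 12)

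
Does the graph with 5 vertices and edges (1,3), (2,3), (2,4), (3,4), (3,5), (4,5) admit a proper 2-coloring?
No (odd cycle of length 3: 4 -> 3 -> 2 -> 4)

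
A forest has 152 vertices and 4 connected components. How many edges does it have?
148 (Each of the 4 component trees on V_i vertices has V_i - 1 edges; summing gives V - C = 152 - 4 = 148)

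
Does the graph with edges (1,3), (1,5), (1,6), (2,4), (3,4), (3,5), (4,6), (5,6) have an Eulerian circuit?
No (6 vertices have odd degree: {1, 2, 3, 4, 5, 6}; Eulerian circuit requires 0)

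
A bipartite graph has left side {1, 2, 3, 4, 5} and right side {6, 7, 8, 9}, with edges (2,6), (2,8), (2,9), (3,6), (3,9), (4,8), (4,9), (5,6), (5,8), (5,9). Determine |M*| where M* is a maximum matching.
3 (matching: (2,9), (3,6), (4,8); upper bound min(|L|,|R|) = min(5,4) = 4)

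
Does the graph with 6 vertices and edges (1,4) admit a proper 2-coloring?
Yes. Partition: {1, 2, 3, 5, 6}, {4}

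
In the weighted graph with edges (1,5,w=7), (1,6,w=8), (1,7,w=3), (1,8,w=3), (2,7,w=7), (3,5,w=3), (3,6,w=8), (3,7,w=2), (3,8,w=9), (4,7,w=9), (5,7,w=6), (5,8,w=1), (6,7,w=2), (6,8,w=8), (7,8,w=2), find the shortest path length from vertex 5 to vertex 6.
5 (path: 5 -> 8 -> 7 -> 6; weights 1 + 2 + 2 = 5)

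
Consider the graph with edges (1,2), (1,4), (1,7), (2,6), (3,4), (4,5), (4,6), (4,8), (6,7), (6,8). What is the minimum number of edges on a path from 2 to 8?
2 (path: 2 -> 6 -> 8, 2 edges)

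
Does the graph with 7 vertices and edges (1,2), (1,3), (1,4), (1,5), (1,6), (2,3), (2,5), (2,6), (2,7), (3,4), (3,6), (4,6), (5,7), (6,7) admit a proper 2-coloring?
No (odd cycle of length 3: 2 -> 1 -> 6 -> 2)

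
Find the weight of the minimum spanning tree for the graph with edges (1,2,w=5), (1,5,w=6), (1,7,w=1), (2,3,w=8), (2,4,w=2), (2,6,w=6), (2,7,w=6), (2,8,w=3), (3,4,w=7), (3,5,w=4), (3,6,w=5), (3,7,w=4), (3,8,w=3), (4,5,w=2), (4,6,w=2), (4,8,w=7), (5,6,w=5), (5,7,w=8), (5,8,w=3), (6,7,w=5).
17 (MST edges: (1,7,w=1), (2,4,w=2), (2,8,w=3), (3,7,w=4), (3,8,w=3), (4,5,w=2), (4,6,w=2); sum of weights 1 + 2 + 3 + 4 + 3 + 2 + 2 = 17)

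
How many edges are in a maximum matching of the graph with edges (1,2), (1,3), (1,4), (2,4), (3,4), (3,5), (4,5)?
2 (matching: (2,4), (3,5); upper bound floor(n/2) = floor(5/2) = 2)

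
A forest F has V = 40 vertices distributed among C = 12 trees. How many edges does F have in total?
28 (Each of the 12 component trees on V_i vertices has V_i - 1 edges; summing gives V - C = 40 - 12 = 28)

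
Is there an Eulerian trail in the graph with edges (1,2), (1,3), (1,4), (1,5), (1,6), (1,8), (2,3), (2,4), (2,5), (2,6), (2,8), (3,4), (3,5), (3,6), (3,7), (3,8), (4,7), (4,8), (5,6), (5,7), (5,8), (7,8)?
Yes (the graph is connected and exactly 2 vertices have odd degree: {3, 4}; any Eulerian path must start and end at those)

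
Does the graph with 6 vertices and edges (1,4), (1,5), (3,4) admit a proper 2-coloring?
Yes. Partition: {1, 2, 3, 6}, {4, 5}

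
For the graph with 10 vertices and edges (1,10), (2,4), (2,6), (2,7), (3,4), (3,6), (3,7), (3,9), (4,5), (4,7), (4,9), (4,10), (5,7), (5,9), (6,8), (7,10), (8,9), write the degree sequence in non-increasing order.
[6, 5, 4, 4, 3, 3, 3, 3, 2, 1] (degrees: deg(1)=1, deg(2)=3, deg(3)=4, deg(4)=6, deg(5)=3, deg(6)=3, deg(7)=5, deg(8)=2, deg(9)=4, deg(10)=3)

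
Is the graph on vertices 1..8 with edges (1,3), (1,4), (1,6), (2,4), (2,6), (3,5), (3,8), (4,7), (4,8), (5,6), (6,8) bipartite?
Yes. Partition: {1, 2, 5, 7, 8}, {3, 4, 6}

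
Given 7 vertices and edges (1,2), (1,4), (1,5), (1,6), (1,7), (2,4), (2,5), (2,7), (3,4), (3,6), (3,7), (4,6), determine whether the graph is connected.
Yes (BFS from 1 visits [1, 2, 4, 5, 6, 7, 3] — all 7 vertices reached)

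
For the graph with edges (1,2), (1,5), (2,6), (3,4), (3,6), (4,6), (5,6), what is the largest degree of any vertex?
4 (attained at vertex 6)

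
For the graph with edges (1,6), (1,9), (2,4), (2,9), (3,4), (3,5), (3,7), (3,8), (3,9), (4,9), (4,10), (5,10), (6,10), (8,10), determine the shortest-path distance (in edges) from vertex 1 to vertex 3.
2 (path: 1 -> 9 -> 3, 2 edges)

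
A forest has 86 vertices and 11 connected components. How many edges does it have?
75 (Each of the 11 component trees on V_i vertices has V_i - 1 edges; summing gives V - C = 86 - 11 = 75)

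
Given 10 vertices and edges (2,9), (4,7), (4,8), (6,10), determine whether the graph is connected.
No, it has 6 components: {1}, {2, 9}, {3}, {4, 7, 8}, {5}, {6, 10}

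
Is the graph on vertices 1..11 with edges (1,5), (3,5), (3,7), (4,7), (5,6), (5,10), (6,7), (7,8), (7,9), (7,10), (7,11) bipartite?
Yes. Partition: {1, 2, 3, 4, 6, 8, 9, 10, 11}, {5, 7}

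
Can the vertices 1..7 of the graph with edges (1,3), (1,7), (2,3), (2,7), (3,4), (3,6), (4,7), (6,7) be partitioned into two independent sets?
Yes. Partition: {1, 2, 4, 5, 6}, {3, 7}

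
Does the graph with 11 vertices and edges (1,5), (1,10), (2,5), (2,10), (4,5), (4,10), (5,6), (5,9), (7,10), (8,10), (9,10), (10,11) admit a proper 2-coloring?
Yes. Partition: {1, 2, 3, 4, 6, 7, 8, 9, 11}, {5, 10}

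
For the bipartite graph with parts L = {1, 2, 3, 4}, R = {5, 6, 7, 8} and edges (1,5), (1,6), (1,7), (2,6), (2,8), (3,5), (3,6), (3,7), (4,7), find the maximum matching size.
4 (matching: (1,5), (2,8), (3,6), (4,7); upper bound min(|L|,|R|) = min(4,4) = 4)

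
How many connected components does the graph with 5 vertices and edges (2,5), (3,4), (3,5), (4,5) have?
2 (components: {1}, {2, 3, 4, 5})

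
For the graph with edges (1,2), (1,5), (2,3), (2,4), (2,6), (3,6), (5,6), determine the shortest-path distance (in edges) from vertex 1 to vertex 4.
2 (path: 1 -> 2 -> 4, 2 edges)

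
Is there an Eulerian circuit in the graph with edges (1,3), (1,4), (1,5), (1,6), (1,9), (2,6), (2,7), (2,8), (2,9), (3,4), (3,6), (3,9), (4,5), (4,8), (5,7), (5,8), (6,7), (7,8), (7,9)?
No (2 vertices have odd degree: {1, 7}; Eulerian circuit requires 0)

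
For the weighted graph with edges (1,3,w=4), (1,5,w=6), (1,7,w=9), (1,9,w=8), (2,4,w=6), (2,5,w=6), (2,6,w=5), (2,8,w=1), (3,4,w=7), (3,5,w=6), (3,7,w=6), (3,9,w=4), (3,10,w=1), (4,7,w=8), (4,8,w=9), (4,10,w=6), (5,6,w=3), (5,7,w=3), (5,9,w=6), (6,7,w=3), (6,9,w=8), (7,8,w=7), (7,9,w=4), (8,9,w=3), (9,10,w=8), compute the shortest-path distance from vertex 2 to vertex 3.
8 (path: 2 -> 8 -> 9 -> 3; weights 1 + 3 + 4 = 8)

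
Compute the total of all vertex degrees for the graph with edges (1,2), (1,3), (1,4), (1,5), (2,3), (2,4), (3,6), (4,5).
16 (handshake: sum of degrees = 2|E| = 2 x 8 = 16)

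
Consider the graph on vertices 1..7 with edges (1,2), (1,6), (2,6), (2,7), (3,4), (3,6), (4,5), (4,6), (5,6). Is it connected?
Yes (BFS from 1 visits [1, 2, 6, 7, 3, 4, 5] — all 7 vertices reached)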